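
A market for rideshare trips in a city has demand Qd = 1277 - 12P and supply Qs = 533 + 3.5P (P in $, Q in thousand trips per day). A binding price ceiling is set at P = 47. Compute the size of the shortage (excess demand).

Shortage = 15.5

Evaluating both curves at the ceiling price 47 gives Qd = 713, Qs = 697.5.
Shortage = Qd - Qs = 713 - 697.5 = 15.5.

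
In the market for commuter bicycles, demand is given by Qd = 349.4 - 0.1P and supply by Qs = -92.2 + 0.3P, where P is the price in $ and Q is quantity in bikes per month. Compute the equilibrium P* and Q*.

P* = 1104, Q* = 239

Equating demand and supply, 349.4 - 0.1P = -92.2 + 0.3P gives 0.4P = 441.6, so P* = 1104.
From the demand curve, Q* = 349.4 - 0.1(1104) = 239.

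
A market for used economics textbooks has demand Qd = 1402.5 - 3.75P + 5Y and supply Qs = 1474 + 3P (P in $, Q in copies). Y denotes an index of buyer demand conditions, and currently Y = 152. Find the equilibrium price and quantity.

P* = 102, Q* = 1780

With Y = 152, demand is Qd = 2162.5 - 3.75P.
At equilibrium Qd = Qs, so 2162.5 - 3.75P = 1474 + 3P; collecting terms, 688.5 = 6.75P and P* = 102.
Then Q* = 2162.5 - 3.75(102) = 1780.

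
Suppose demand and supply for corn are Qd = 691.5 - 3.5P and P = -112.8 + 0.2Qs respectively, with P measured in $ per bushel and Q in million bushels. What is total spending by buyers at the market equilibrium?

Total spending by buyers = 9585

Inverting to quantity form: Qs = 564 + 5P.
Set Qd = Qs: 691.5 - 3.5P = 564 + 5P, so 127.5 = 8.5P and P* = 15.
Then Q* = 691.5 - 3.5(15) = 639.
Total spending by buyers = P* × Q* = 15 × 639 = 9585.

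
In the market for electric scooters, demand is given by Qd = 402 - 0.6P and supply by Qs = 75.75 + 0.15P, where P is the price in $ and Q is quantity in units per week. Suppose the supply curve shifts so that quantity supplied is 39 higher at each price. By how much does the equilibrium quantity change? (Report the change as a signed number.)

ΔQ = 31.2

The market clears where 402 - 0.6P = 75.75 + 0.15P. Rearranging, 0.75P = 326.25, hence P* = 435.
Plugging P* into demand: Q* = 402 - 0.6(435) = 141.
After the shift, supply is Qs = 114.75 + 0.15P.
The new intersection has 287.25 = 0.75P, i.e. P = 383, Q = 172.2.
ΔQ = 172.2 - 141 = 31.2.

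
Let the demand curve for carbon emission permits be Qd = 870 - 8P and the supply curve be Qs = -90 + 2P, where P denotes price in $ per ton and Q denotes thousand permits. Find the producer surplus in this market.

Equating demand and supply, 870 - 8P = -90 + 2P gives 10P = 960, so P* = 96.
Substitute back: Q* = 870 - 8(96) = 102.
Supply choke price (Qs = 0): P = 45. Producer surplus = ½ × (96 - 45) × 102 = 2601.

Producer surplus = 2601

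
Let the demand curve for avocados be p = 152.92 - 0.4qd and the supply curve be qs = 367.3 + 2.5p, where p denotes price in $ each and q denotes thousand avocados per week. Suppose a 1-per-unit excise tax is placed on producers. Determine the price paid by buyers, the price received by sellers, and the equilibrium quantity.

In direct form, qd = 382.3 - 2.5p.
With a tax of 1 on producers, they supply based on the net price p_s = p_b - 1, so qs = 364.8 + 2.5p_b.
Set qd = qs: 382.3 - 2.5p_b = 364.8 + 2.5p_b, so 17.5 = 5p_b and p_b = 3.5.
So p_s = 2.5 and the quantity traded is q = 382.3 - 2.5(3.5) = 373.55.

p_b = 3.5, p_s = 2.5, q = 373.55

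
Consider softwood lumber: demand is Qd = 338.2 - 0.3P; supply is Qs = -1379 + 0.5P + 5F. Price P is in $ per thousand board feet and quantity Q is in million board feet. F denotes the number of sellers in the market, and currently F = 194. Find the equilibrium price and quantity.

With F = 194, supply is Qs = -409 + 0.5P.
At equilibrium Qd = Qs, so 338.2 - 0.3P = -409 + 0.5P; collecting terms, 747.2 = 0.8P and P* = 934.
Plugging P* into demand: Q* = 338.2 - 0.3(934) = 58.

P* = 934, Q* = 58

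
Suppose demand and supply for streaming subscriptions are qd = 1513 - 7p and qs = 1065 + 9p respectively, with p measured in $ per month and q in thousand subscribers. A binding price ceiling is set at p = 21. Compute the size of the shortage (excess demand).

At p = 21: qd = 1366 and qs = 1254.
Shortage = qd - qs = 1366 - 1254 = 112.

Shortage = 112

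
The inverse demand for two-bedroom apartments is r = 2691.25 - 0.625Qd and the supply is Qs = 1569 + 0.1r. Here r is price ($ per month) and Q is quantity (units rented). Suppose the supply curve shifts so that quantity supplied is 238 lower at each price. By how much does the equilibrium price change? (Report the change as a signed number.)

Rewriting in direct form: Qd = 4306 - 1.6r.
The market clears where 4306 - 1.6r = 1569 + 0.1r. Rearranging, 1.7r = 2737, hence r* = 1610.
Then Q* = 4306 - 1.6(1610) = 1730.
After the shift, supply is Qs = 1331 + 0.1r.
The new intersection has 2975 = 1.7r, i.e. r = 1750, Q = 1506.
Δr = 1750 - 1610 = 140.

Δr = 140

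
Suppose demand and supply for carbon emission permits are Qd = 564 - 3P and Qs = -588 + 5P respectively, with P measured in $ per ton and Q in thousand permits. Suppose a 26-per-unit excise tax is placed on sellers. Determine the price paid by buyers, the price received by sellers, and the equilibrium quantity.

The tax drives a wedge P_b - P_s = 26. Substituting P_s = P_b - 26 into supply: Qs = -718 + 5P_b.
Set Qd = Qs: 564 - 3P_b = -718 + 5P_b, so 1282 = 8P_b and P_b = 160.25.
Then P_s = 160.25 - 26 = 134.25 and Q = 564 - 3(160.25) = 83.25.

P_b = 160.25, P_s = 134.25, Q = 83.25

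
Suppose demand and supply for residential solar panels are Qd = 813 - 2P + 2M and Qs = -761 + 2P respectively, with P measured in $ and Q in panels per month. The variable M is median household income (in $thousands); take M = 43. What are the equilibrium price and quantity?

With M = 43, demand is Qd = 899 - 2P.
Equating demand and supply, 899 - 2P = -761 + 2P gives 4P = 1660, so P* = 415.
Substitute back: Q* = 899 - 2(415) = 69.

P* = 415, Q* = 69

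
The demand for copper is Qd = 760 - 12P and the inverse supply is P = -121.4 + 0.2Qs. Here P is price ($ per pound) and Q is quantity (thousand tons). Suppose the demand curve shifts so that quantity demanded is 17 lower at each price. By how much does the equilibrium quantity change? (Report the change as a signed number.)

Inverting to quantity form: Qs = 607 + 5P.
Set Qd = Qs: 760 - 12P = 607 + 5P, so 153 = 17P and P* = 9.
Then Q* = 760 - 12(9) = 652.
After the shift, demand is Qd = 743 - 12P.
The new intersection has 136 = 17P, i.e. P = 8, Q = 647.
ΔQ = 647 - 652 = -5.

ΔQ = -5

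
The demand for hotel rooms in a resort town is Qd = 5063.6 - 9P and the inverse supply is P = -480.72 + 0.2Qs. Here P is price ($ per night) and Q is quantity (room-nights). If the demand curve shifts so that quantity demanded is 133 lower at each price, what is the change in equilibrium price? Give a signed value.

ΔP = -9.5

Inverting to quantity form: Qs = 2403.6 + 5P.
The market clears where 5063.6 - 9P = 2403.6 + 5P. Rearranging, 14P = 2660, hence P* = 190.
Then Q* = 5063.6 - 9(190) = 3353.6.
After the shift, demand is Qd = 4930.6 - 9P.
Re-solving, 14P = 2527 gives P = 180.5 and Q = 3306.1.
ΔP = 180.5 - 190 = -9.5.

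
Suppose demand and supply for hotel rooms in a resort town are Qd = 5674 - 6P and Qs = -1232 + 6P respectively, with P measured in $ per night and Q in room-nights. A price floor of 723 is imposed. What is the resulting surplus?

Surplus = 1770

At P = 723: Qd = 1336 and Qs = 3106.
Surplus = Qs - Qd = 3106 - 1336 = 1770.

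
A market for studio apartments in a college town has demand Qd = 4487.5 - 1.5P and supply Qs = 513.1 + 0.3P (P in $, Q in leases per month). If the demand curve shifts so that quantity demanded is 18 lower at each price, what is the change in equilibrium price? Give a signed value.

ΔP = -10

Equating demand and supply, 4487.5 - 1.5P = 513.1 + 0.3P gives 1.8P = 3974.4, so P* = 2208.
Substitute back: Q* = 4487.5 - 1.5(2208) = 1175.5.
After the shift, demand is Qd = 4469.5 - 1.5P.
Re-solving, 1.8P = 3956.4 gives P = 2198 and Q = 1172.5.
ΔP = 2198 - 2208 = -10.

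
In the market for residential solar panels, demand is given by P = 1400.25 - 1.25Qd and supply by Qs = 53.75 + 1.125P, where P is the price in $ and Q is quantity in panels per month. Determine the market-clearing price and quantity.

P* = 554, Q* = 677

Rewriting in direct form: Qd = 1120.2 - 0.8P.
Set Qd = Qs: 1120.2 - 0.8P = 53.75 + 1.125P, so 1066.45 = 1.925P and P* = 554.
Then Q* = 1120.2 - 0.8(554) = 677.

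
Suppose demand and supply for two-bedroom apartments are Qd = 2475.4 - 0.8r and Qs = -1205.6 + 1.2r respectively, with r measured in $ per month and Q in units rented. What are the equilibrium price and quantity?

Equating demand and supply, 2475.4 - 0.8r = -1205.6 + 1.2r gives 2r = 3681, so r* = 1840.5.
From the demand curve, Q* = 2475.4 - 0.8(1840.5) = 1003.

r* = 1840.5, Q* = 1003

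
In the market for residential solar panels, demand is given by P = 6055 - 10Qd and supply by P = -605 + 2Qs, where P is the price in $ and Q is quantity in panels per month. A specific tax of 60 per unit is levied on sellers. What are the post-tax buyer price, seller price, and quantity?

Rewriting in direct form: Qd = 605.5 - 0.1P and Qs = 302.5 + 0.5P.
With a tax of 60 on sellers, they supply based on the net price P_s = P_b - 60, so Qs = 272.5 + 0.5P_b.
Equate demand and the shifted supply: 605.5 - 0.1P_b = 272.5 + 0.5P_b, giving 0.6P_b = 333, so P_b = 555.
So P_s = 495 and the quantity traded is Q = 605.5 - 0.1(555) = 550.

P_b = 555, P_s = 495, Q = 550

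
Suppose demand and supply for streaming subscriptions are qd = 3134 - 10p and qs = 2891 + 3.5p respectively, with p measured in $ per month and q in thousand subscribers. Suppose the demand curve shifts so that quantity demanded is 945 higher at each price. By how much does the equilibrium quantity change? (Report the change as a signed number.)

At equilibrium qd = qs, so 3134 - 10p = 2891 + 3.5p; collecting terms, 243 = 13.5p and p* = 18.
From the demand curve, q* = 3134 - 10(18) = 2954.
After the shift, demand is qd = 4079 - 10p.
New equilibrium: 1188 = 13.5p, so p = 88 and q = 3199.
Δq = 3199 - 2954 = 245.

Δq = 245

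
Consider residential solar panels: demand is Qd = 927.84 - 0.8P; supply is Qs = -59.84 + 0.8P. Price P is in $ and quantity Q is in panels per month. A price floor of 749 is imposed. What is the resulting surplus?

At P = 749: Qd = 328.64 and Qs = 539.36.
Surplus = Qs - Qd = 539.36 - 328.64 = 210.72.

Surplus = 210.72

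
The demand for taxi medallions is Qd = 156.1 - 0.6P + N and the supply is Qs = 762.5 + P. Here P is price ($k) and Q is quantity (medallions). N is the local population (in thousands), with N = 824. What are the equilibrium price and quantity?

P* = 136, Q* = 898.5

With N = 824, demand is Qd = 980.1 - 0.6P.
Equating demand and supply, 980.1 - 0.6P = 762.5 + P gives 1.6P = 217.6, so P* = 136.
From the demand curve, Q* = 980.1 - 0.6(136) = 898.5.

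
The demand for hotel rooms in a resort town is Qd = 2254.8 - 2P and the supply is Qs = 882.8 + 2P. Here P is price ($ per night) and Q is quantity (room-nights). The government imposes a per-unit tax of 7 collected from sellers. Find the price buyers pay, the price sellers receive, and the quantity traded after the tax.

Sellers keep P_s = P_b - 7 per unit, so supply in terms of the buyer price is Qs = 868.8 + 2P_b.
Equate demand and the shifted supply: 2254.8 - 2P_b = 868.8 + 2P_b, giving 4P_b = 1386, so P_b = 346.5.
Then P_s = 346.5 - 7 = 339.5 and Q = 2254.8 - 2(346.5) = 1561.8.

P_b = 346.5, P_s = 339.5, Q = 1561.8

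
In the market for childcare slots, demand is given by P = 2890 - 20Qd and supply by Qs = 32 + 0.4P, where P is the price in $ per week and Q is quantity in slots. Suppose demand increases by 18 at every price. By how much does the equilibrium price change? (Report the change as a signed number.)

ΔP = 40

Solving each curve for Q: Qd = 144.5 - 0.05P.
At equilibrium Qd = Qs, so 144.5 - 0.05P = 32 + 0.4P; collecting terms, 112.5 = 0.45P and P* = 250.
Substitute back: Q* = 144.5 - 0.05(250) = 132.
After the shift, demand is Qd = 162.5 - 0.05P.
The new intersection has 130.5 = 0.45P, i.e. P = 290, Q = 148.
ΔP = 290 - 250 = 40.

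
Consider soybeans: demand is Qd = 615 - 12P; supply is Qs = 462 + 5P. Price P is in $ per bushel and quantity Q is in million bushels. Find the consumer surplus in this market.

At equilibrium Qd = Qs, so 615 - 12P = 462 + 5P; collecting terms, 153 = 17P and P* = 9.
Plugging P* into demand: Q* = 615 - 12(9) = 507.
Demand choke price (Qd = 0): P = 615/12 = 51.25. Consumer surplus = ½ × (51.25 - 9) × 507 = 10710.375.

Consumer surplus = 10710.375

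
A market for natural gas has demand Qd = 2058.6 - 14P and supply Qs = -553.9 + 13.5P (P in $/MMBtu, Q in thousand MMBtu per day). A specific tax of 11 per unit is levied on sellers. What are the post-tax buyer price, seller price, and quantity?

P_b = 100.4, P_s = 89.4, Q = 653

With a tax of 11 on sellers, they supply based on the net price P_s = P_b - 11, so Qs = -702.4 + 13.5P_b.
Market clearing requires 2058.6 - 14P_b = -702.4 + 13.5P_b; hence 2761 = 27.5P_b and P_b = 100.4.
Then P_s = 100.4 - 11 = 89.4 and Q = 2058.6 - 14(100.4) = 653.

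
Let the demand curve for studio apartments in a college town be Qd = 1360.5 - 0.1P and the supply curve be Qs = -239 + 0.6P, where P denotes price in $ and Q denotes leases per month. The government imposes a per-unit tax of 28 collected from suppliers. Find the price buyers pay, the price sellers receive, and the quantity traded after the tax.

P_b = 2309, P_s = 2281, Q = 1129.6

The tax drives a wedge P_b - P_s = 28. Substituting P_s = P_b - 28 into supply: Qs = -255.8 + 0.6P_b.
Equate demand and the shifted supply: 1360.5 - 0.1P_b = -255.8 + 0.6P_b, giving 0.7P_b = 1616.3, so P_b = 2309.
Then P_s = 2309 - 28 = 2281 and Q = 1360.5 - 0.1(2309) = 1129.6.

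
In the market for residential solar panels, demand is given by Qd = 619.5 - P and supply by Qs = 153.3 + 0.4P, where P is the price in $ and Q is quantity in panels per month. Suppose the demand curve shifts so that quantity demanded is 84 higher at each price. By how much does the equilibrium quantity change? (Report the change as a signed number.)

The market clears where 619.5 - P = 153.3 + 0.4P. Rearranging, 1.4P = 466.2, hence P* = 333.
From the demand curve, Q* = 619.5 - 333 = 286.5.
After the shift, demand is Qd = 703.5 - P.
New equilibrium: 550.2 = 1.4P, so P = 393 and Q = 310.5.
ΔQ = 310.5 - 286.5 = 24.

ΔQ = 24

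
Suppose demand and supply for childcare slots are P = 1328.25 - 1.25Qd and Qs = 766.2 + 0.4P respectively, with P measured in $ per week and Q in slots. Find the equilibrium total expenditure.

Solving each curve for Q: Qd = 1062.6 - 0.8P.
At equilibrium Qd = Qs, so 1062.6 - 0.8P = 766.2 + 0.4P; collecting terms, 296.4 = 1.2P and P* = 247.
Then Q* = 1062.6 - 0.8(247) = 865.
Total expenditure = P* × Q* = 247 × 865 = 213655.

Total expenditure = 213655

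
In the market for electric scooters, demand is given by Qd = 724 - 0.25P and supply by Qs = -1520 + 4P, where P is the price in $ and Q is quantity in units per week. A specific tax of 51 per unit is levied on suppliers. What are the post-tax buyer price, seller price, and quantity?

With a tax of 51 on suppliers, they supply based on the net price P_s = P_b - 51, so Qs = -1724 + 4P_b.
Set Qd = Qs: 724 - 0.25P_b = -1724 + 4P_b, so 2448 = 4.25P_b and P_b = 576.
Then P_s = 576 - 51 = 525 and Q = 724 - 0.25(576) = 580.

P_b = 576, P_s = 525, Q = 580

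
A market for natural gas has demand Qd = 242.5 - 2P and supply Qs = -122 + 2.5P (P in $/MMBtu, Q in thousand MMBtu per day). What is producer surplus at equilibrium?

The market clears where 242.5 - 2P = -122 + 2.5P. Rearranging, 4.5P = 364.5, hence P* = 81.
From the demand curve, Q* = 242.5 - 2(81) = 80.5.
Supply choke price (Qs = 0): P = 48.8. Producer surplus = ½ × (81 - 48.8) × 80.5 = 1296.05.

Producer surplus = 1296.05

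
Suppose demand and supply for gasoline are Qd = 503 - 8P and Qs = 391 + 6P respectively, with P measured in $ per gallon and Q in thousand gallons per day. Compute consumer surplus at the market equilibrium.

Consumer surplus = 12045.0625

Equating demand and supply, 503 - 8P = 391 + 6P gives 14P = 112, so P* = 8.
Then Q* = 503 - 8(8) = 439.
Demand choke price (Qd = 0): P = 503/8 = 62.875. Consumer surplus = ½ × (62.875 - 8) × 439 = 12045.0625.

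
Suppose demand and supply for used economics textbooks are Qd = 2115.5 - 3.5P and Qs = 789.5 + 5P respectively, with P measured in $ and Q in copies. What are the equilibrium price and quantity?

P* = 156, Q* = 1569.5

The market clears where 2115.5 - 3.5P = 789.5 + 5P. Rearranging, 8.5P = 1326, hence P* = 156.
Then Q* = 2115.5 - 3.5(156) = 1569.5.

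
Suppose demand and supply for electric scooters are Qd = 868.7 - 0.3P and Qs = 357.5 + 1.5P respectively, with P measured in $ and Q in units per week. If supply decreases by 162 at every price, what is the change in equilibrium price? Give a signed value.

Equating demand and supply, 868.7 - 0.3P = 357.5 + 1.5P gives 1.8P = 511.2, so P* = 284.
Plugging P* into demand: Q* = 868.7 - 0.3(284) = 783.5.
After the shift, supply is Qs = 195.5 + 1.5P.
Re-solving, 1.8P = 673.2 gives P = 374 and Q = 756.5.
ΔP = 374 - 284 = 90.

ΔP = 90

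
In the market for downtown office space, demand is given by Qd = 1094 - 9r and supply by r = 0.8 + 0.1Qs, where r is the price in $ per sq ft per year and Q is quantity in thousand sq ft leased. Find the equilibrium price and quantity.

Rewriting in direct form: Qs = -8 + 10r.
At equilibrium Qd = Qs, so 1094 - 9r = -8 + 10r; collecting terms, 1102 = 19r and r* = 58.
From the demand curve, Q* = 1094 - 9(58) = 572.

r* = 58, Q* = 572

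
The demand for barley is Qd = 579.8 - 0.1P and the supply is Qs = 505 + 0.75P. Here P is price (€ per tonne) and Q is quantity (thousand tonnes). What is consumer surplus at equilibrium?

Consumer surplus = 1630205

Equating demand and supply, 579.8 - 0.1P = 505 + 0.75P gives 0.85P = 74.8, so P* = 88.
Substitute back: Q* = 579.8 - 0.1(88) = 571.
Demand choke price (Qd = 0): P = 579.8/0.1 = 5798. Consumer surplus = ½ × (5798 - 88) × 571 = 1630205.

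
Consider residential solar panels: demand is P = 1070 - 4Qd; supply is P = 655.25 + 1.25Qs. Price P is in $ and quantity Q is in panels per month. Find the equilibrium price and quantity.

P* = 754, Q* = 79

Rewriting in direct form: Qd = 267.5 - 0.25P and Qs = -524.2 + 0.8P.
The market clears where 267.5 - 0.25P = -524.2 + 0.8P. Rearranging, 1.05P = 791.7, hence P* = 754.
Substitute back: Q* = 267.5 - 0.25(754) = 79.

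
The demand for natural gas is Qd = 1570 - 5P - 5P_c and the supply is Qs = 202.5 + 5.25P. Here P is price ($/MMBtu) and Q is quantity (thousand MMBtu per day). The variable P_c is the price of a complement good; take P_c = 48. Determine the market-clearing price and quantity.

P* = 110, Q* = 780

With P_c = 48, demand is Qd = 1330 - 5P.
Set Qd = Qs: 1330 - 5P = 202.5 + 5.25P, so 1127.5 = 10.25P and P* = 110.
Substitute back: Q* = 1330 - 5(110) = 780.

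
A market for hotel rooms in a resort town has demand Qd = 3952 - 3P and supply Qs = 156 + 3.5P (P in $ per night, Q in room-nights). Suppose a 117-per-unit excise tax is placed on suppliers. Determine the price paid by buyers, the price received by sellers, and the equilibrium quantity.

With a tax of 117 on suppliers, they supply based on the net price P_s = P_b - 117, so Qs = -253.5 + 3.5P_b.
Market clearing requires 3952 - 3P_b = -253.5 + 3.5P_b; hence 4205.5 = 6.5P_b and P_b = 647.
Then P_s = 647 - 117 = 530 and Q = 3952 - 3(647) = 2011.

P_b = 647, P_s = 530, Q = 2011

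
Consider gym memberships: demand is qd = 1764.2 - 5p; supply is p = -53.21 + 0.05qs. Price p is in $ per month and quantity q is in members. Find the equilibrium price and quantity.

Inverting to quantity form: qs = 1064.2 + 20p.
The market clears where 1764.2 - 5p = 1064.2 + 20p. Rearranging, 25p = 700, hence p* = 28.
Substitute back: q* = 1764.2 - 5(28) = 1624.2.

p* = 28, q* = 1624.2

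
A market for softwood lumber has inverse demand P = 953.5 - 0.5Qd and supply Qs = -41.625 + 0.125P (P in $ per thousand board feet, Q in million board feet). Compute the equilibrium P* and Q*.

Rewriting in direct form: Qd = 1907 - 2P.
The market clears where 1907 - 2P = -41.625 + 0.125P. Rearranging, 2.125P = 1948.625, hence P* = 917.
From the demand curve, Q* = 1907 - 2(917) = 73.

P* = 917, Q* = 73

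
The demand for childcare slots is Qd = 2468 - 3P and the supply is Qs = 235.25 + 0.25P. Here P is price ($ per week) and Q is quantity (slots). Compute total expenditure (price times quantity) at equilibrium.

Total expenditure = 279609

Set Qd = Qs: 2468 - 3P = 235.25 + 0.25P, so 2232.75 = 3.25P and P* = 687.
Then Q* = 2468 - 3(687) = 407.
Total expenditure = P* × Q* = 687 × 407 = 279609.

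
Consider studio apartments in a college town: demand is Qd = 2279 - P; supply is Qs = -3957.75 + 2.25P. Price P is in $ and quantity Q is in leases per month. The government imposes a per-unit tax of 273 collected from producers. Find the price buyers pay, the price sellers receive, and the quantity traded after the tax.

P_b = 2108, P_s = 1835, Q = 171

Producers keep P_s = P_b - 273 per unit, so supply in terms of the buyer price is Qs = -4572 + 2.25P_b.
Market clearing requires 2279 - P_b = -4572 + 2.25P_b; hence 6851 = 3.25P_b and P_b = 2108.
Then P_s = 2108 - 273 = 1835 and Q = 2279 - 2108 = 171.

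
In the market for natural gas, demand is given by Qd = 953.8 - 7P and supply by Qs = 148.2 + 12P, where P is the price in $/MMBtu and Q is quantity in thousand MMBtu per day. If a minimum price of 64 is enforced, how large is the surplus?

Surplus = 410.4

Evaluating both curves at the floor price 64 gives Qd = 505.8, Qs = 916.2.
Surplus = Qs - Qd = 916.2 - 505.8 = 410.4.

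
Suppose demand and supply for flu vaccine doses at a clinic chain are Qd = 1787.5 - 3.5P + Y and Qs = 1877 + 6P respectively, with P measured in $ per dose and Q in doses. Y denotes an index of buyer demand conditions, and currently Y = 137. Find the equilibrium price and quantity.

With Y = 137, demand is Qd = 1924.5 - 3.5P.
Equating demand and supply, 1924.5 - 3.5P = 1877 + 6P gives 9.5P = 47.5, so P* = 5.
Plugging P* into demand: Q* = 1924.5 - 3.5(5) = 1907.

P* = 5, Q* = 1907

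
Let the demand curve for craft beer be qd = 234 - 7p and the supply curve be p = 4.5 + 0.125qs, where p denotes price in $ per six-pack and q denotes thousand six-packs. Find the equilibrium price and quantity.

p* = 18, q* = 108

Rewriting in direct form: qs = -36 + 8p.
At equilibrium qd = qs, so 234 - 7p = -36 + 8p; collecting terms, 270 = 15p and p* = 18.
From the demand curve, q* = 234 - 7(18) = 108.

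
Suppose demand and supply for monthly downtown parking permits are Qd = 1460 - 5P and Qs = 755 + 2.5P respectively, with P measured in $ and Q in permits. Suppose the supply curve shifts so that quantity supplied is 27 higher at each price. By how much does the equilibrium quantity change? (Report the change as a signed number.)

ΔQ = 18

At equilibrium Qd = Qs, so 1460 - 5P = 755 + 2.5P; collecting terms, 705 = 7.5P and P* = 94.
Substitute back: Q* = 1460 - 5(94) = 990.
After the shift, supply is Qs = 782 + 2.5P.
New equilibrium: 678 = 7.5P, so P = 90.4 and Q = 1008.
ΔQ = 1008 - 990 = 18.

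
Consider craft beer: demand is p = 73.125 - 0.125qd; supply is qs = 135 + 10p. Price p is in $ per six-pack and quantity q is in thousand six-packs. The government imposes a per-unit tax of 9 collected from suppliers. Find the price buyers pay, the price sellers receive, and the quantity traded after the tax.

Inverting to quantity form: qd = 585 - 8p.
With a tax of 9 on suppliers, they supply based on the net price p_s = p_b - 9, so qs = 45 + 10p_b.
Set qd = qs: 585 - 8p_b = 45 + 10p_b, so 540 = 18p_b and p_b = 30.
So p_s = 21 and the quantity traded is q = 585 - 8(30) = 345.

p_b = 30, p_s = 21, q = 345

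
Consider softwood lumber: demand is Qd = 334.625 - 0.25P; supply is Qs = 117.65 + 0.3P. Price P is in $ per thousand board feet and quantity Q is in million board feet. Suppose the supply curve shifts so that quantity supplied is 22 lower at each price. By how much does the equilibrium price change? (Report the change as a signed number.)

ΔP = 40

The market clears where 334.625 - 0.25P = 117.65 + 0.3P. Rearranging, 0.55P = 216.975, hence P* = 394.5.
Then Q* = 334.625 - 0.25(394.5) = 236.
After the shift, supply is Qs = 95.65 + 0.3P.
New equilibrium: 238.975 = 0.55P, so P = 434.5 and Q = 226.
ΔP = 434.5 - 394.5 = 40.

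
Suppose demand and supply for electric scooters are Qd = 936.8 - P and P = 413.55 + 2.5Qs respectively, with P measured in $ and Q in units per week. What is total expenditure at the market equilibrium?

Inverting to quantity form: Qs = -165.42 + 0.4P.
At equilibrium Qd = Qs, so 936.8 - P = -165.42 + 0.4P; collecting terms, 1102.22 = 1.4P and P* = 787.3.
Then Q* = 936.8 - 787.3 = 149.5.
Total expenditure = P* × Q* = 787.3 × 149.5 = 117701.35.

Total expenditure = 117701.35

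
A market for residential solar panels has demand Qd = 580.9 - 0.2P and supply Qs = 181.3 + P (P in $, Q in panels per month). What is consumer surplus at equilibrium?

Set Qd = Qs: 580.9 - 0.2P = 181.3 + P, so 399.6 = 1.2P and P* = 333.
Then Q* = 580.9 - 0.2(333) = 514.3.
Demand choke price (Qd = 0): P = 580.9/0.2 = 2904.5. Consumer surplus = ½ × (2904.5 - 333) × 514.3 = 661261.225.

Consumer surplus = 661261.225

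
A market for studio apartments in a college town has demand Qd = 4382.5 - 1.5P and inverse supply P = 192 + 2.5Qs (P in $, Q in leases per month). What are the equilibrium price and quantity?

Rewriting in direct form: Qs = -76.8 + 0.4P.
The market clears where 4382.5 - 1.5P = -76.8 + 0.4P. Rearranging, 1.9P = 4459.3, hence P* = 2347.
From the demand curve, Q* = 4382.5 - 1.5(2347) = 862.

P* = 2347, Q* = 862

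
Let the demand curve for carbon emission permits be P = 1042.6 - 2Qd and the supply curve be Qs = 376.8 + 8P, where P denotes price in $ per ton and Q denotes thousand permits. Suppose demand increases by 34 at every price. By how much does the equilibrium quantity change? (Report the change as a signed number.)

Rewriting in direct form: Qd = 521.3 - 0.5P.
Equating demand and supply, 521.3 - 0.5P = 376.8 + 8P gives 8.5P = 144.5, so P* = 17.
Substitute back: Q* = 521.3 - 0.5(17) = 512.8.
After the shift, demand is Qd = 555.3 - 0.5P.
New equilibrium: 178.5 = 8.5P, so P = 21 and Q = 544.8.
ΔQ = 544.8 - 512.8 = 32.

ΔQ = 32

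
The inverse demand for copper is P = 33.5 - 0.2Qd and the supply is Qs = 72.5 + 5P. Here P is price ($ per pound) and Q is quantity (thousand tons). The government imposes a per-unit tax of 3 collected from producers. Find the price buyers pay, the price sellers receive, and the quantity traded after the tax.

P_b = 11, P_s = 8, Q = 112.5

Inverting to quantity form: Qd = 167.5 - 5P.
With a tax of 3 on producers, they supply based on the net price P_s = P_b - 3, so Qs = 57.5 + 5P_b.
Set Qd = Qs: 167.5 - 5P_b = 57.5 + 5P_b, so 110 = 10P_b and P_b = 11.
So P_s = 8 and the quantity traded is Q = 167.5 - 5(11) = 112.5.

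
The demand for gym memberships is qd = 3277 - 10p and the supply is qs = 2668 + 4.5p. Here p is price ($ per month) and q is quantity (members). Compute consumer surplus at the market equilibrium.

Consumer surplus = 408122.45

At equilibrium qd = qs, so 3277 - 10p = 2668 + 4.5p; collecting terms, 609 = 14.5p and p* = 42.
Then q* = 3277 - 10(42) = 2857.
Demand choke price (qd = 0): p = 3277/10 = 327.7. Consumer surplus = ½ × (327.7 - 42) × 2857 = 408122.45.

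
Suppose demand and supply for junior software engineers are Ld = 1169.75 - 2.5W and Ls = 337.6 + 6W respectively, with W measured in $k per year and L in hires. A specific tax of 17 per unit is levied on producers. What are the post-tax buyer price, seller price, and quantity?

Producers keep W_s = W_b - 17 per unit, so supply in terms of the buyer price is Ls = 235.6 + 6W_b.
Equate demand and the shifted supply: 1169.75 - 2.5W_b = 235.6 + 6W_b, giving 8.5W_b = 934.15, so W_b = 109.9.
So W_s = 92.9 and the quantity traded is L = 1169.75 - 2.5(109.9) = 895.

W_b = 109.9, W_s = 92.9, L = 895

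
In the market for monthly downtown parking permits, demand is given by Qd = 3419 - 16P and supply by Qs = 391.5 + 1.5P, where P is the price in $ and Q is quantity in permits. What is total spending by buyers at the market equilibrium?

Equating demand and supply, 3419 - 16P = 391.5 + 1.5P gives 17.5P = 3027.5, so P* = 173.
Then Q* = 3419 - 16(173) = 651.
Total spending by buyers = P* × Q* = 173 × 651 = 112623.

Total spending by buyers = 112623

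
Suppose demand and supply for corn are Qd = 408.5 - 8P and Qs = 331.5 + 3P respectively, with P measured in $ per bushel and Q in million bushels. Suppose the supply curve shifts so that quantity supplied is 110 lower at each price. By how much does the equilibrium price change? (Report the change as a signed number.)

Set Qd = Qs: 408.5 - 8P = 331.5 + 3P, so 77 = 11P and P* = 7.
From the demand curve, Q* = 408.5 - 8(7) = 352.5.
After the shift, supply is Qs = 221.5 + 3P.
New equilibrium: 187 = 11P, so P = 17 and Q = 272.5.
ΔP = 17 - 7 = 10.

ΔP = 10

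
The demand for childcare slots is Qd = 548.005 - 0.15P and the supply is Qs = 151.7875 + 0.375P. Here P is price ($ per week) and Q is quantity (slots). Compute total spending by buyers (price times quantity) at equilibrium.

Total spending by buyers = 328143.56

The market clears where 548.005 - 0.15P = 151.7875 + 0.375P. Rearranging, 0.525P = 396.2175, hence P* = 754.7.
Plugging P* into demand: Q* = 548.005 - 0.15(754.7) = 434.8.
Total spending by buyers = P* × Q* = 754.7 × 434.8 = 328143.56.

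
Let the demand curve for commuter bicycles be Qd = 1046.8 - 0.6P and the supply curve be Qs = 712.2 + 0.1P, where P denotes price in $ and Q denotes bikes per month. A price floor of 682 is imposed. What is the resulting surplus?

With P fixed at 682, quantity demanded is 637.6 and quantity supplied is 780.4.
Surplus = Qs - Qd = 780.4 - 637.6 = 142.8.

Surplus = 142.8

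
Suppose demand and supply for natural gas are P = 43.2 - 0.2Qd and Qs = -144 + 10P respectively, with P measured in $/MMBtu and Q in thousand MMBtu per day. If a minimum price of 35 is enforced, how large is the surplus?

Surplus = 165

Rewriting in direct form: Qd = 216 - 5P.
At P = 35: Qd = 41 and Qs = 206.
Surplus = Qs - Qd = 206 - 41 = 165.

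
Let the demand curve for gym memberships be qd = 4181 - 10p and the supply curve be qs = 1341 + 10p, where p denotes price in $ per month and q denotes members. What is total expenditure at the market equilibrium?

Set qd = qs: 4181 - 10p = 1341 + 10p, so 2840 = 20p and p* = 142.
From the demand curve, q* = 4181 - 10(142) = 2761.
Total expenditure = p* × q* = 142 × 2761 = 392062.

Total expenditure = 392062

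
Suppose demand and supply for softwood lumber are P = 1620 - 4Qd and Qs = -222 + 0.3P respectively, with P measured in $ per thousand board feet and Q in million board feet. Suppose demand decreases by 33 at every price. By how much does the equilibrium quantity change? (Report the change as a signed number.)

ΔQ = -18

Inverting to quantity form: Qd = 405 - 0.25P.
At equilibrium Qd = Qs, so 405 - 0.25P = -222 + 0.3P; collecting terms, 627 = 0.55P and P* = 1140.
From the demand curve, Q* = 405 - 0.25(1140) = 120.
After the shift, demand is Qd = 372 - 0.25P.
The new intersection has 594 = 0.55P, i.e. P = 1080, Q = 102.
ΔQ = 102 - 120 = -18.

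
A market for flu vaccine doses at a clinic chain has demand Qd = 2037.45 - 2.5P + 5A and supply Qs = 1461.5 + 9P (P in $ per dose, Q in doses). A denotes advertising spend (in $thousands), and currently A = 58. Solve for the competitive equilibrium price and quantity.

P* = 75.3, Q* = 2139.2

With A = 58, demand is Qd = 2327.45 - 2.5P.
Set Qd = Qs: 2327.45 - 2.5P = 1461.5 + 9P, so 865.95 = 11.5P and P* = 75.3.
From the demand curve, Q* = 2327.45 - 2.5(75.3) = 2139.2.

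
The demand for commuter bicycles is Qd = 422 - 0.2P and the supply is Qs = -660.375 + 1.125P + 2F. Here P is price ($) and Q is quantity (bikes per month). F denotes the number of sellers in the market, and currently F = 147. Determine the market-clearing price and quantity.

With F = 147, supply is Qs = -366.375 + 1.125P.
Set Qd = Qs: 422 - 0.2P = -366.375 + 1.125P, so 788.375 = 1.325P and P* = 595.
Then Q* = 422 - 0.2(595) = 303.

P* = 595, Q* = 303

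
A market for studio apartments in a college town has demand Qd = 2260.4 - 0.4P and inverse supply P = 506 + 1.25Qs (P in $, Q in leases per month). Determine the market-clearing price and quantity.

Solving each curve for Q: Qs = -404.8 + 0.8P.
Equating demand and supply, 2260.4 - 0.4P = -404.8 + 0.8P gives 1.2P = 2665.2, so P* = 2221.
Plugging P* into demand: Q* = 2260.4 - 0.4(2221) = 1372.

P* = 2221, Q* = 1372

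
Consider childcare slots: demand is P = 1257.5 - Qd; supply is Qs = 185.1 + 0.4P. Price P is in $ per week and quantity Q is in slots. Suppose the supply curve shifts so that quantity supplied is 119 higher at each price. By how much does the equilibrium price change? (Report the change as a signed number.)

ΔP = -85

In direct form, Qd = 1257.5 - P.
The market clears where 1257.5 - P = 185.1 + 0.4P. Rearranging, 1.4P = 1072.4, hence P* = 766.
Plugging P* into demand: Q* = 1257.5 - 766 = 491.5.
After the shift, supply is Qs = 304.1 + 0.4P.
New equilibrium: 953.4 = 1.4P, so P = 681 and Q = 576.5.
ΔP = 681 - 766 = -85.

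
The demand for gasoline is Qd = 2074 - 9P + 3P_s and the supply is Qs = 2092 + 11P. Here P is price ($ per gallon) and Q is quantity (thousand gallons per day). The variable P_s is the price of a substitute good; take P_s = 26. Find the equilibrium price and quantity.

P* = 3, Q* = 2125

With P_s = 26, demand is Qd = 2152 - 9P.
The market clears where 2152 - 9P = 2092 + 11P. Rearranging, 20P = 60, hence P* = 3.
Substitute back: Q* = 2152 - 9(3) = 2125.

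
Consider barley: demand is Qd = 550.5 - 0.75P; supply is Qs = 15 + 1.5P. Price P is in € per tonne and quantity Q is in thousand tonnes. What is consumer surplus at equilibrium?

The market clears where 550.5 - 0.75P = 15 + 1.5P. Rearranging, 2.25P = 535.5, hence P* = 238.
Then Q* = 550.5 - 0.75(238) = 372.
Demand choke price (Qd = 0): P = 550.5/0.75 = 734. Consumer surplus = ½ × (734 - 238) × 372 = 92256.

Consumer surplus = 92256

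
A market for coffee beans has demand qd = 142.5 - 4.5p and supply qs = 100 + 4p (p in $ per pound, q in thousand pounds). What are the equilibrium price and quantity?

At equilibrium qd = qs, so 142.5 - 4.5p = 100 + 4p; collecting terms, 42.5 = 8.5p and p* = 5.
From the demand curve, q* = 142.5 - 4.5(5) = 120.

p* = 5, q* = 120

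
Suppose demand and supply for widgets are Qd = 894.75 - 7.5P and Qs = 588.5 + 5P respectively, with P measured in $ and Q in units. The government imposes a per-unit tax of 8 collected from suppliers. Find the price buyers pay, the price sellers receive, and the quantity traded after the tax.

P_b = 27.7, P_s = 19.7, Q = 687

Suppliers keep P_s = P_b - 8 per unit, so supply in terms of the buyer price is Qs = 548.5 + 5P_b.
Equate demand and the shifted supply: 894.75 - 7.5P_b = 548.5 + 5P_b, giving 12.5P_b = 346.25, so P_b = 27.7.
Then P_s = 27.7 - 8 = 19.7 and Q = 894.75 - 7.5(27.7) = 687.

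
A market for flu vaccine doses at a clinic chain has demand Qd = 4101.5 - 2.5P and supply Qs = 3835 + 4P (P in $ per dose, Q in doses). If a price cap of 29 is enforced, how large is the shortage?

At P = 29: Qd = 4029 and Qs = 3951.
Shortage = Qd - Qs = 4029 - 3951 = 78.

Shortage = 78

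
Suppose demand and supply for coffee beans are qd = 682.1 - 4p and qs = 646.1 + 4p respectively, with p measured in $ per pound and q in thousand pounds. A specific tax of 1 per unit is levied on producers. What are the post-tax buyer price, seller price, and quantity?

The tax drives a wedge p_b - p_s = 1. Substituting p_s = p_b - 1 into supply: qs = 642.1 + 4p_b.
Equate demand and the shifted supply: 682.1 - 4p_b = 642.1 + 4p_b, giving 8p_b = 40, so p_b = 5.
Then p_s = 5 - 1 = 4 and q = 682.1 - 4(5) = 662.1.

p_b = 5, p_s = 4, q = 662.1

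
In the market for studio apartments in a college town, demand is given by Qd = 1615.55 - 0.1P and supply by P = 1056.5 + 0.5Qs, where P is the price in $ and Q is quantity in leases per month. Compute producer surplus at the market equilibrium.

Producer surplus = 516961

Inverting to quantity form: Qs = -2113 + 2P.
Set Qd = Qs: 1615.55 - 0.1P = -2113 + 2P, so 3728.55 = 2.1P and P* = 1775.5.
Substitute back: Q* = 1615.55 - 0.1(1775.5) = 1438.
Supply choke price (Qs = 0): P = 1056.5. Producer surplus = ½ × (1775.5 - 1056.5) × 1438 = 516961.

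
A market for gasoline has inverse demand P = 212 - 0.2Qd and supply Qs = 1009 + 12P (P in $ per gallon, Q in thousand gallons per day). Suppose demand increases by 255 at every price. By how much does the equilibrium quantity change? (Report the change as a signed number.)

Inverting to quantity form: Qd = 1060 - 5P.
The market clears where 1060 - 5P = 1009 + 12P. Rearranging, 17P = 51, hence P* = 3.
From the demand curve, Q* = 1060 - 5(3) = 1045.
After the shift, demand is Qd = 1315 - 5P.
New equilibrium: 306 = 17P, so P = 18 and Q = 1225.
ΔQ = 1225 - 1045 = 180.

ΔQ = 180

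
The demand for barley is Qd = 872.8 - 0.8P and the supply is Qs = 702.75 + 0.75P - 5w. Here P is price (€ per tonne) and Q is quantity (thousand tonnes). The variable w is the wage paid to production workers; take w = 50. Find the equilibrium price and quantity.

With w = 50, supply is Qs = 452.75 + 0.75P.
Equating demand and supply, 872.8 - 0.8P = 452.75 + 0.75P gives 1.55P = 420.05, so P* = 271.
Then Q* = 872.8 - 0.8(271) = 656.

P* = 271, Q* = 656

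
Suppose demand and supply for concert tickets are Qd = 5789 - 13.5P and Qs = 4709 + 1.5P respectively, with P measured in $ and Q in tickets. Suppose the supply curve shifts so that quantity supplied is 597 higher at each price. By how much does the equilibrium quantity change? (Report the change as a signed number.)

Set Qd = Qs: 5789 - 13.5P = 4709 + 1.5P, so 1080 = 15P and P* = 72.
Plugging P* into demand: Q* = 5789 - 13.5(72) = 4817.
After the shift, supply is Qs = 5306 + 1.5P.
New equilibrium: 483 = 15P, so P = 32.2 and Q = 5354.3.
ΔQ = 5354.3 - 4817 = 537.3.

ΔQ = 537.3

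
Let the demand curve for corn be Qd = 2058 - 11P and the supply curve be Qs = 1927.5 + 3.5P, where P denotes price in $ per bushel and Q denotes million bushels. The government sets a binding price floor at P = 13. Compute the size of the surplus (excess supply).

Surplus = 58

Evaluating both curves at the floor price 13 gives Qd = 1915, Qs = 1973.
Surplus = Qs - Qd = 1973 - 1915 = 58.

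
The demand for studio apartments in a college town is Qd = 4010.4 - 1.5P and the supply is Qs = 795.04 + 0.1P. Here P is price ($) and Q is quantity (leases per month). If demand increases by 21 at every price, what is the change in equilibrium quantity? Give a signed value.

ΔQ = 1.3125

At equilibrium Qd = Qs, so 4010.4 - 1.5P = 795.04 + 0.1P; collecting terms, 3215.36 = 1.6P and P* = 2009.6.
Substitute back: Q* = 4010.4 - 1.5(2009.6) = 996.
After the shift, demand is Qd = 4031.4 - 1.5P.
New equilibrium: 3236.36 = 1.6P, so P = 2022.725 and Q = 997.3125.
ΔQ = 997.3125 - 996 = 1.3125.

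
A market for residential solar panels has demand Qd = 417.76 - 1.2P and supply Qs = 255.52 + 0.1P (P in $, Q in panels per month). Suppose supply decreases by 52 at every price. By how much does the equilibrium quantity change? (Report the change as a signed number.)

Equating demand and supply, 417.76 - 1.2P = 255.52 + 0.1P gives 1.3P = 162.24, so P* = 124.8.
From the demand curve, Q* = 417.76 - 1.2(124.8) = 268.
After the shift, supply is Qs = 203.52 + 0.1P.
New equilibrium: 214.24 = 1.3P, so P = 164.8 and Q = 220.
ΔQ = 220 - 268 = -48.

ΔQ = -48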